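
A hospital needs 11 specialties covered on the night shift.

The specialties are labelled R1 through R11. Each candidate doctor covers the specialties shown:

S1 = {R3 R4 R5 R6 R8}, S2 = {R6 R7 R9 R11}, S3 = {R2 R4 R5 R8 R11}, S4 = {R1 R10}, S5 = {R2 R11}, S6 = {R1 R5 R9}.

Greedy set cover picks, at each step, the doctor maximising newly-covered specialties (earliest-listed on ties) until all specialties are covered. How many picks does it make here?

4

Greedy: pick S1 (covers 5 new) → pick S2 (covers 3 new) → pick S4 (covers 2 new) → pick S3 (covers 1 new). Total picks: 4.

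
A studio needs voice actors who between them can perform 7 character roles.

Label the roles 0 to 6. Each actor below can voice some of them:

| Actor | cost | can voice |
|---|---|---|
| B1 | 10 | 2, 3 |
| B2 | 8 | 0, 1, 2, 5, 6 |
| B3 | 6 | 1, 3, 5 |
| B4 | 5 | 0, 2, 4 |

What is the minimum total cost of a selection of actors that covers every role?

19

B2, B3, B4 together cover every role (B2 ∪ B3 ∪ B4 = {0, 1, 2, 3, 4, 5, 6}); total cost 8 + 6 + 5 = 19.
No covering selection has total cost below 19.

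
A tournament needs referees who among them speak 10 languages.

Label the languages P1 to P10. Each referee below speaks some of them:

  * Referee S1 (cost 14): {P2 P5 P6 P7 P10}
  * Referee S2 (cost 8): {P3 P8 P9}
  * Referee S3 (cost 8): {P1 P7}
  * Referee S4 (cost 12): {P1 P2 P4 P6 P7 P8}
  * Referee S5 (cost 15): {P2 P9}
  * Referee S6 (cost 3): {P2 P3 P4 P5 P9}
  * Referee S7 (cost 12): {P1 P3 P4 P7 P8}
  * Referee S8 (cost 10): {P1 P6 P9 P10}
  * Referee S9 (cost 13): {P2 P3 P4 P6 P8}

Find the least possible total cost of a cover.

S4, S6, S8 together cover every language (S4 ∪ S6 ∪ S8 = {P1, P2, P3, P4, P5, P6, P7, P8, P9, P10}); total cost 12 + 3 + 10 = 25.
No covering selection has total cost below 25.

25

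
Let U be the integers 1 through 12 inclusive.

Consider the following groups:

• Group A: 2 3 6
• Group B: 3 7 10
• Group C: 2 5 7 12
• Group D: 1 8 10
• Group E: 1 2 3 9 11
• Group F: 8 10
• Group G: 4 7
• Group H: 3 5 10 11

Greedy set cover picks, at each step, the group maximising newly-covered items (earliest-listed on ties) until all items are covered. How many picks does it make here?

5

Greedy: pick E (covers 5 new) → pick C (covers 3 new) → pick D (covers 2 new) → pick A (covers 1 new) → pick G (covers 1 new). Total picks: 5.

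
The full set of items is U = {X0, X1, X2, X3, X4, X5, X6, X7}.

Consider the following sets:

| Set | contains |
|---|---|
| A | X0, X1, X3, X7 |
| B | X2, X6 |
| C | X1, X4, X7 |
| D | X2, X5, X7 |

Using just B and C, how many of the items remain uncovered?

3

Union of B, C = {X1, X2, X4, X6, X7}.
Not covered: X0, X3, X5 — 3 items.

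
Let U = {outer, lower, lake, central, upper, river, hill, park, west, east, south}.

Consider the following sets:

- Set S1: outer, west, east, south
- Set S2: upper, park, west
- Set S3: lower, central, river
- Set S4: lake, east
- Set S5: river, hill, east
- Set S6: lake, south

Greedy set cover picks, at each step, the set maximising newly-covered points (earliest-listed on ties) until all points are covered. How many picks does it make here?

Greedy: pick S1 (covers 4 new) → pick S3 (covers 3 new) → pick S2 (covers 2 new) → pick S4 (covers 1 new) → pick S5 (covers 1 new). Total picks: 5.

5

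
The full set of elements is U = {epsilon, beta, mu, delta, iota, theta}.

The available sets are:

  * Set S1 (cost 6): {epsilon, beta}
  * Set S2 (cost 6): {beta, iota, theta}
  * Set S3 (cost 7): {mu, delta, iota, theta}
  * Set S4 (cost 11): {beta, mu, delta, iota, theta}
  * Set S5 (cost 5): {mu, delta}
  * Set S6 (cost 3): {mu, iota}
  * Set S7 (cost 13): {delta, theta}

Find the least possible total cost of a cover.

S1, S3 together cover every element (S1 ∪ S3 = {epsilon, beta, mu, delta, iota, theta}); total cost 6 + 7 = 13.
The greedy pick S6, S1, S3 costs 16; no covering selection beats 13.

13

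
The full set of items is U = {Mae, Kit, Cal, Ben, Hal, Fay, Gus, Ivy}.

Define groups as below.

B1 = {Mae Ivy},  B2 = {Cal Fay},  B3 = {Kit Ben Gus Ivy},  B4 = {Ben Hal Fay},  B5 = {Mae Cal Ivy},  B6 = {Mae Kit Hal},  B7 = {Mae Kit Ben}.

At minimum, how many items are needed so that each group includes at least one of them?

3

H = {Mae, Kit, Fay} meets every group (each contains at least one member of H), and |H| = 3.
No choice of 2 items meets every group, so 3 is the minimum.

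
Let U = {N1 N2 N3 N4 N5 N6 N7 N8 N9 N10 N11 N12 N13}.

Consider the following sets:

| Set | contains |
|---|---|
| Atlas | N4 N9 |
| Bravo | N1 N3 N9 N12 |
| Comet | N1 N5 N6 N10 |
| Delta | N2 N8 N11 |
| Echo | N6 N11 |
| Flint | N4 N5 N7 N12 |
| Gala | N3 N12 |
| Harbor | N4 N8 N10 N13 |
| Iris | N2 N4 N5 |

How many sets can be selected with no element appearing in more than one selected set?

4

Atlas, Comet, Delta, Gala are pairwise disjoint (Atlas={N4,N9}; Comet={N1,N5,N6,N10}; Delta={N2,N8,N11}; Gala={N3,N12}).
Every remaining set overlaps one of these, and no 5 of the listed sets are pairwise disjoint, so 4 is the maximum.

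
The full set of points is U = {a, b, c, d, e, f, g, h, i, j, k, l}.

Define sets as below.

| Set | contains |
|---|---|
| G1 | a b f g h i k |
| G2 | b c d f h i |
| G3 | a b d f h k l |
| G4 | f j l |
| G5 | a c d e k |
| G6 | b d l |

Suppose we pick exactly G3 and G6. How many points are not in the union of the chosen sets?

Union of G3, G6 = {a, b, d, f, h, k, l}.
Not covered: c, e, g, i, j — 5 points.

5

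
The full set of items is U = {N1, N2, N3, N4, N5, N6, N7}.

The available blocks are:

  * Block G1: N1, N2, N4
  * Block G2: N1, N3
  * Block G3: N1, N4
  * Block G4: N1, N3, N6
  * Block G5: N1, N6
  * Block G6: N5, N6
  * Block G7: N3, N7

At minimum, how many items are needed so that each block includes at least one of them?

The 3 items {N1, N3, N5} hit every block.
The blocks G3, G6, G7 are pairwise disjoint, so any hitting set needs a separate item for each — at least 3. Hence 3 is optimal.

3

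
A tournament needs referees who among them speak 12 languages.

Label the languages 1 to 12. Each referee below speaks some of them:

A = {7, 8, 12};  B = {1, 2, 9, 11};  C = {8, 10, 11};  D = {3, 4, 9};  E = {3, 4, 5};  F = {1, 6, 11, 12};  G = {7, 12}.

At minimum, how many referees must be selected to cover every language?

A and B and C and E and F together: A ∪ B ∪ C ∪ E ∪ F = {1, 2, 3, 4, 5, 6, 7, 8, 9, 10, 11, 12} — every language is covered.
No 4 of the 7 referees cover everything (all 35 combinations miss at least one language), so 5 is optimal.

5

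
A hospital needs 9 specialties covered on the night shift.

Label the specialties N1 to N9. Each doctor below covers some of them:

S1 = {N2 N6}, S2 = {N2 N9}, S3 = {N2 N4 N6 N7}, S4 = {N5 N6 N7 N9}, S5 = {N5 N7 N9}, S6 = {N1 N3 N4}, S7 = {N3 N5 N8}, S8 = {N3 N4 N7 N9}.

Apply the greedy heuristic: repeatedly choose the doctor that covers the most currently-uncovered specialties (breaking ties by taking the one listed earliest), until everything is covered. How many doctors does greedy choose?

Greedy: pick S3 (covers 4 new) → pick S7 (covers 3 new) → pick S2 (covers 1 new) → pick S6 (covers 1 new). Total picks: 4.

4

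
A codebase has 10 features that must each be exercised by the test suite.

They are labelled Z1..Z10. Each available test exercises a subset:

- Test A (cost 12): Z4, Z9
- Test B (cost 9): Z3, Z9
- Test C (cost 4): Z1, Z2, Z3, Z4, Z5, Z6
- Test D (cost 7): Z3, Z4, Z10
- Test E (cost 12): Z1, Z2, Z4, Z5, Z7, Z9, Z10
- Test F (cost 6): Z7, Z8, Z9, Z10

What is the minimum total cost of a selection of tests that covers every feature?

10

C, F together cover every feature (C ∪ F = {Z1, Z2, Z3, Z4, Z5, Z6, Z7, Z8, Z9, Z10}); total cost 4 + 6 = 10.
No covering selection has total cost below 10.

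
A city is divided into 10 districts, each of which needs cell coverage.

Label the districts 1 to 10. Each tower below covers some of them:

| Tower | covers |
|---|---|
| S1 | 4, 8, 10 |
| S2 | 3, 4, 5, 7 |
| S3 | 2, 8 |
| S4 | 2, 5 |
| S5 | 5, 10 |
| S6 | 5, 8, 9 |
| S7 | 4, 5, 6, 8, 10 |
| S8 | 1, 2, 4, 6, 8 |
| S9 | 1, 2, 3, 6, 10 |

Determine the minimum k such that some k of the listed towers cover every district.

3

S2 and S6 and S9 together: S2 ∪ S6 ∪ S9 = {1, 2, 3, 4, 5, 6, 7, 8, 9, 10} — every district is covered.
Only S2 contains 7, so S2 is forced; the remaining 6 districts need at least 2 more towers (each remaining tower adds at most 4) — so at least 3 towers are needed, and 3 is optimal.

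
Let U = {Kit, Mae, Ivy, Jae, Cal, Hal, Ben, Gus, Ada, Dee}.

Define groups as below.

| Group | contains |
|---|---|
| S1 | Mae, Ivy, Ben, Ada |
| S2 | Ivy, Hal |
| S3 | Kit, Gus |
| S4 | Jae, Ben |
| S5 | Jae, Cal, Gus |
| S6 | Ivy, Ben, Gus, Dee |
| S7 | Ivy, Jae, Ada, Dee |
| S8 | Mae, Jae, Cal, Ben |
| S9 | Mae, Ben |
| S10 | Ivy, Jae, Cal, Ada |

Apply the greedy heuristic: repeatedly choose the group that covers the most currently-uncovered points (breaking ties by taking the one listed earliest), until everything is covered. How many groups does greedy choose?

Greedy: pick S1 (covers 4 new) → pick S5 (covers 3 new) → pick S2 (covers 1 new) → pick S3 (covers 1 new) → pick S6 (covers 1 new). Total picks: 5.
(The true minimum cover uses only 4 groups, so greedy is not optimal here.)

5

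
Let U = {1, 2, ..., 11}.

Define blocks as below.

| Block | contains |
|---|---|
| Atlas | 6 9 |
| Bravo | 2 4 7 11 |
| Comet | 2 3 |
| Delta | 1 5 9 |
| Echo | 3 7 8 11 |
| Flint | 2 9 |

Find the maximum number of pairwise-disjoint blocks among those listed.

2

Bravo, Delta are pairwise disjoint (Bravo={2,4,7,11}; Delta={1,5,9}).
Every remaining block overlaps one of these, and no 3 of the listed blocks are pairwise disjoint, so 2 is the maximum.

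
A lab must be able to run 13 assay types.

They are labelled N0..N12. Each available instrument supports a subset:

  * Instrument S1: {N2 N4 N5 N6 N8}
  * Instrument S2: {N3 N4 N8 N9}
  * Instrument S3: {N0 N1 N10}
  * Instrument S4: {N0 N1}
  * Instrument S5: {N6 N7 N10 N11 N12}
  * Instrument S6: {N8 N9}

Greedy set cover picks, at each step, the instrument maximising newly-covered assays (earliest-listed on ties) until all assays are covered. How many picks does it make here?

Greedy: pick S1 (covers 5 new) → pick S5 (covers 4 new) → pick S2 (covers 2 new) → pick S3 (covers 2 new). Total picks: 4.

4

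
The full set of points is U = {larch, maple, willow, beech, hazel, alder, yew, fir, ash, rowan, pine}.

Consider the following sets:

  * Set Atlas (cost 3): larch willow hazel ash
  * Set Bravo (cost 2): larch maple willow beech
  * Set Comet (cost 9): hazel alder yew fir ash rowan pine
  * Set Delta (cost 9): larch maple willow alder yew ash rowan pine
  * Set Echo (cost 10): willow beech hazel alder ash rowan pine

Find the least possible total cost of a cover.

Bravo, Comet together cover every point (Bravo ∪ Comet = {larch, maple, willow, beech, hazel, alder, yew, fir, ash, rowan, pine}); total cost 2 + 9 = 11.
No covering selection has total cost below 11.

11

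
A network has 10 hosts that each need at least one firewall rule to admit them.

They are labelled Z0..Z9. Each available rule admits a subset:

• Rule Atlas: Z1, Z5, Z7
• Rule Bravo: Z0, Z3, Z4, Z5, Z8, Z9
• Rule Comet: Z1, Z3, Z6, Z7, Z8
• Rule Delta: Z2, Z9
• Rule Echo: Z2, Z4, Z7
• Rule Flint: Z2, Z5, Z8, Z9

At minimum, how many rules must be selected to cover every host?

3

Bravo and Comet and Delta together: Bravo ∪ Comet ∪ Delta = {Z0, Z1, Z2, Z3, Z4, Z5, Z6, Z7, Z8, Z9} — every host is covered.
Only Bravo contains Z0, so Bravo is forced; the remaining 4 hosts need at least 2 more rules (each remaining rule adds at most 3) — so at least 3 rules are needed, and 3 is optimal.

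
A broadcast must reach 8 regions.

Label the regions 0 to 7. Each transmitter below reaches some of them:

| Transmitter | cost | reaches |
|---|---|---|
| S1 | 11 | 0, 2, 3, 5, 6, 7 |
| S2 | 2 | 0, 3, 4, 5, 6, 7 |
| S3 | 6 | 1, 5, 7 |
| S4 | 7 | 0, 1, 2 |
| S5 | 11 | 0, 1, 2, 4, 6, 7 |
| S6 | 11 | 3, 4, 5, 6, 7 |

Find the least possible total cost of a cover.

9

S2, S4 together cover every region (S2 ∪ S4 = {0, 1, 2, 3, 4, 5, 6, 7}); total cost 2 + 7 = 9.
No covering selection has total cost below 9.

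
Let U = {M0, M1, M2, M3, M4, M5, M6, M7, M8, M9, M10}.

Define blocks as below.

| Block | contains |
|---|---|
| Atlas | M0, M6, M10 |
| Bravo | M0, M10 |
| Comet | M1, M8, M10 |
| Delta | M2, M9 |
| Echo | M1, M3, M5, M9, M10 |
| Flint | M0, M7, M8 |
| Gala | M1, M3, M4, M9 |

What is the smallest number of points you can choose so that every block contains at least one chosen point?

H = {M0, M8, M9} meets every block (each contains at least one member of H), and |H| = 3.
No choice of 2 points meets every block, so 3 is the minimum.

3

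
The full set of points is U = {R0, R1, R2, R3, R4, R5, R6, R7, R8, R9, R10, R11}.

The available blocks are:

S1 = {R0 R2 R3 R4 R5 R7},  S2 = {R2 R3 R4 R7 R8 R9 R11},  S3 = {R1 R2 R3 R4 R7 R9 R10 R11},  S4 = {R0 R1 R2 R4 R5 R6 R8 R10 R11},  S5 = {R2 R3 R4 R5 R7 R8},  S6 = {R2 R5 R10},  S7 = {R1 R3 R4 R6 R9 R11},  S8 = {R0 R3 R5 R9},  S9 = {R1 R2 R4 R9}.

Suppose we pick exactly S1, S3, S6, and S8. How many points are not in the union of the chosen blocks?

Union of S1, S3, S6, S8 = {R0, R1, R2, R3, R4, R5, R7, R9, R10, R11}.
Not covered: R6, R8 — 2 points.

2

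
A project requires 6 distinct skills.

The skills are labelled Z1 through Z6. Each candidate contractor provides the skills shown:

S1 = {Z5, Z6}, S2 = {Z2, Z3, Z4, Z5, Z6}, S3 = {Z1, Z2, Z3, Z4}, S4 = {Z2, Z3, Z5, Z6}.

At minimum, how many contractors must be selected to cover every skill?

Take {S2, S3}. Their union is {Z1, Z2, Z3, Z4, Z5, Z6}, which is all 6 skills.
No single contractor has all 6 skills (the largest, S2, has 5), so 2 is optimal.

2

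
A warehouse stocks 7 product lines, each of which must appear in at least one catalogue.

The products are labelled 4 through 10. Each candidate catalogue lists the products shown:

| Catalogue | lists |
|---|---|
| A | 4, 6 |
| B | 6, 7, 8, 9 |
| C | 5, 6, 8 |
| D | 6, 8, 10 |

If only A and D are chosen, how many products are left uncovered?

3

Union of A, D = {4, 6, 8, 10}.
Not covered: 5, 7, 9 — 3 products.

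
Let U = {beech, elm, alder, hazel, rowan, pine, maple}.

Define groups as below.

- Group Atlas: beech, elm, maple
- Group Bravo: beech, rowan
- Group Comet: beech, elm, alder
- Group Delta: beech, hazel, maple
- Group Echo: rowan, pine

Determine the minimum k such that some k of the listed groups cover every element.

Comet and Delta and Echo together: Comet ∪ Delta ∪ Echo = {beech, elm, alder, hazel, rowan, pine, maple} — every element is covered.
Each group has at most 3 elements, and 2·3 = 6 < 7 — so at least 3 groups are needed, and 3 is optimal.

3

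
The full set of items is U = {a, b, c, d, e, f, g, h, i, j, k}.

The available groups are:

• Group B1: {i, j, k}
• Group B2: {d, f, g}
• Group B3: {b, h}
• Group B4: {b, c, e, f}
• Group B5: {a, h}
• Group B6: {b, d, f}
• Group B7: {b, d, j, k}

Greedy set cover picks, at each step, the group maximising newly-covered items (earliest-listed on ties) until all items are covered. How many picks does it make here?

4

Greedy: pick B4 (covers 4 new) → pick B1 (covers 3 new) → pick B2 (covers 2 new) → pick B5 (covers 2 new). Total picks: 4.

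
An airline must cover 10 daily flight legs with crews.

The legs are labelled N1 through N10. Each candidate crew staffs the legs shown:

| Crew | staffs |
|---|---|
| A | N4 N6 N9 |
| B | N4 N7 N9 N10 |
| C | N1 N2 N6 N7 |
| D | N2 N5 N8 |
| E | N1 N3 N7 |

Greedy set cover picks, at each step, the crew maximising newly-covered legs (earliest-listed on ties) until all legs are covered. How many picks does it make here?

4

Greedy: pick B (covers 4 new) → pick C (covers 3 new) → pick D (covers 2 new) → pick E (covers 1 new). Total picks: 4.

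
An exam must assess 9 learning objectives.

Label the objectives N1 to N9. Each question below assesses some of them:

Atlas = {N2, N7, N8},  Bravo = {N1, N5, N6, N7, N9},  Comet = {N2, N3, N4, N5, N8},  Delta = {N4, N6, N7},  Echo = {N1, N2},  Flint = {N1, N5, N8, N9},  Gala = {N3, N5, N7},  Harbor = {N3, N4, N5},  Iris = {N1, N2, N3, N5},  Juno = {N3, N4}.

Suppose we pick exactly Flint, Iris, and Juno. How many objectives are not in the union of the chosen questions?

Union of Flint, Iris, Juno = {N1, N2, N3, N4, N5, N8, N9}.
Not covered: N6, N7 — 2 objectives.

2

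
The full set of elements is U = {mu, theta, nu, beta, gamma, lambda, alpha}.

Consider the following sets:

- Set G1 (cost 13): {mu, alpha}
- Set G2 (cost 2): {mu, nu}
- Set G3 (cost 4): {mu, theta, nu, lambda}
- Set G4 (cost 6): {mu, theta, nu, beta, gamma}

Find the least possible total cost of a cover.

G1, G3, G4 together cover every element (G1 ∪ G3 ∪ G4 = {mu, theta, nu, beta, gamma, lambda, alpha}); total cost 13 + 4 + 6 = 23.
The greedy pick G2, G3, G4, G1 costs 25; no covering selection beats 23.

23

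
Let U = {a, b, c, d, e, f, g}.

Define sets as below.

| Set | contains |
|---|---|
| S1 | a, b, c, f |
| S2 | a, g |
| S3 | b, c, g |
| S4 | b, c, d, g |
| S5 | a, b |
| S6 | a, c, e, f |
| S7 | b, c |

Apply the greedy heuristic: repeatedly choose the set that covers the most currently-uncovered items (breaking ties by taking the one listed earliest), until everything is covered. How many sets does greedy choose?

3

Greedy: pick S1 (covers 4 new) → pick S4 (covers 2 new) → pick S6 (covers 1 new). Total picks: 3.
(The true minimum cover uses only 2 sets, so greedy is not optimal here.)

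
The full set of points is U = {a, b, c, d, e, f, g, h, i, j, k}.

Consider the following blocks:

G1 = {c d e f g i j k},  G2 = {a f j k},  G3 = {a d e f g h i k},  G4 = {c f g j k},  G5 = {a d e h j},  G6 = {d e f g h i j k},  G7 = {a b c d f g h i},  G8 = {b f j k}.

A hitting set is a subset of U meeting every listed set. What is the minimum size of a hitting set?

Take T = {g, j}. Each listed block contains at least one of these, so T is a hitting set of size 2.
No single point lies in every block, so at least 2 are needed and 2 is optimal.

2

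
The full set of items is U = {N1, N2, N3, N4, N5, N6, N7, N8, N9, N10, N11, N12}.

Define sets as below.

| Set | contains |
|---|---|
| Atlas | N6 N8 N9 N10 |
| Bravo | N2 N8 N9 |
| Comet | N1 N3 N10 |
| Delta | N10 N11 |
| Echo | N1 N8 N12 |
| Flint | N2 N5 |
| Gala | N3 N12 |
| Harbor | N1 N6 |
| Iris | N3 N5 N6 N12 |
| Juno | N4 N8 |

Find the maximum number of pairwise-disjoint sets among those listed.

5

Delta, Flint, Gala, Harbor, Juno are pairwise disjoint (Delta={N10,N11}; Flint={N2,N5}; Gala={N3,N12}; Harbor={N1,N6}; Juno={N4,N8}).
Every remaining set overlaps one of these, and no 6 of the listed sets are pairwise disjoint, so 5 is the maximum.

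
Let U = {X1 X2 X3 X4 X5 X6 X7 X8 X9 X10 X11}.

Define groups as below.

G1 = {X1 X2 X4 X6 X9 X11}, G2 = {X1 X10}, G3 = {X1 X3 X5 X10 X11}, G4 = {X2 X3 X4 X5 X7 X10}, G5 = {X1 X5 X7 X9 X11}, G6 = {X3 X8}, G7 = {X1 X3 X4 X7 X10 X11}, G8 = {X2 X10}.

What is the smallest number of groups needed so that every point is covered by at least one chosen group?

G1, G4, and G6 cover everything between them: the union {X1, X2, X3, X4, X5, X6, X7, X8, X9, X10, X11} is all of U.
Only G1 contains X6, so G1 is forced; the remaining 5 points need at least 2 more groups (each remaining group adds at most 4) — so at least 3 groups are needed, and 3 is optimal.

3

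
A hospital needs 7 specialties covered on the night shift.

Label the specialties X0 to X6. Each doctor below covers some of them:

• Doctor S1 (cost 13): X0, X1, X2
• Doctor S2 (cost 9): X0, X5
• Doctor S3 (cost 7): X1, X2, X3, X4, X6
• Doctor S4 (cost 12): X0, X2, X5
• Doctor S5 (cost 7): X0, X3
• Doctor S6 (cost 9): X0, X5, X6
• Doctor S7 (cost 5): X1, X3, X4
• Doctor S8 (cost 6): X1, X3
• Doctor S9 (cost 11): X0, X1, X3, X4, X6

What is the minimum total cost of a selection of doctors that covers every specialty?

S3, S6 together cover every specialty (S3 ∪ S6 = {X0, X1, X2, X3, X4, X5, X6}); total cost 7 + 9 = 16.
No covering selection has total cost below 16.

16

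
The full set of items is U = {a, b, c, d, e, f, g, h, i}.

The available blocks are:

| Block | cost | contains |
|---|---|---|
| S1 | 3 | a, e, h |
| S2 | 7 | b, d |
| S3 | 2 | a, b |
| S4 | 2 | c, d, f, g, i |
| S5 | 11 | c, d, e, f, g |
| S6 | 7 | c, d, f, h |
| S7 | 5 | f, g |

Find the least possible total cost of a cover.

7

S1, S3, S4 together cover every item (S1 ∪ S3 ∪ S4 = {a, b, c, d, e, f, g, h, i}); total cost 3 + 2 + 2 = 7.
No covering selection has total cost below 7.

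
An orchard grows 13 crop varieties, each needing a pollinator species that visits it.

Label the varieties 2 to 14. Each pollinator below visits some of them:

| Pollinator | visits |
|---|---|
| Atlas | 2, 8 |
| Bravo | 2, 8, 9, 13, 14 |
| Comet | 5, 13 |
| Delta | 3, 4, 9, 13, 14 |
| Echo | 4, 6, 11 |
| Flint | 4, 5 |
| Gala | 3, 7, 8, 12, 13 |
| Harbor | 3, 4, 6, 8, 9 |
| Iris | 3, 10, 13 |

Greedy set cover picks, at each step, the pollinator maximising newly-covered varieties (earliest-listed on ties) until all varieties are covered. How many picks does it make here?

Greedy: pick Bravo (covers 5 new) → pick Echo (covers 3 new) → pick Gala (covers 3 new) → pick Comet (covers 1 new) → pick Iris (covers 1 new). Total picks: 5.

5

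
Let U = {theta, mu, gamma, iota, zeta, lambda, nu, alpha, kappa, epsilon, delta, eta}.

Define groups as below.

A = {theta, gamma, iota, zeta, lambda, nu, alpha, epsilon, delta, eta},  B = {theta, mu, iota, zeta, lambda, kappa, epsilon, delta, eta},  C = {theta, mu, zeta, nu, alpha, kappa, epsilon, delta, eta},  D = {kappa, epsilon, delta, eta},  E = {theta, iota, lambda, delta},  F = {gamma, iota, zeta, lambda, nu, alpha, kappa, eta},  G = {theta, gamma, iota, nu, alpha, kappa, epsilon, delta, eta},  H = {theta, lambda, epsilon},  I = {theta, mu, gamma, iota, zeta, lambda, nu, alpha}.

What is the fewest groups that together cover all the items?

C and I together: C ∪ I = {theta, mu, gamma, iota, zeta, lambda, nu, alpha, kappa, epsilon, delta, eta} — every item is covered.
No single group has all 12 items (the largest, A, has 10), so 2 is optimal.

2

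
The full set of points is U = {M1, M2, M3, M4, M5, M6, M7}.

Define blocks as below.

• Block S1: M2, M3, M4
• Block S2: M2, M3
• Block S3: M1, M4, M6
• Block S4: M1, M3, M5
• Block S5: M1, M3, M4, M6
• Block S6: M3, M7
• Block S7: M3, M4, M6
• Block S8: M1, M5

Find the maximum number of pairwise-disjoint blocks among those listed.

2

S3, S6 are pairwise disjoint (S3={M1,M4,M6}; S6={M3,M7}).
Every remaining block overlaps one of these, and no 3 of the listed blocks are pairwise disjoint, so 2 is the maximum.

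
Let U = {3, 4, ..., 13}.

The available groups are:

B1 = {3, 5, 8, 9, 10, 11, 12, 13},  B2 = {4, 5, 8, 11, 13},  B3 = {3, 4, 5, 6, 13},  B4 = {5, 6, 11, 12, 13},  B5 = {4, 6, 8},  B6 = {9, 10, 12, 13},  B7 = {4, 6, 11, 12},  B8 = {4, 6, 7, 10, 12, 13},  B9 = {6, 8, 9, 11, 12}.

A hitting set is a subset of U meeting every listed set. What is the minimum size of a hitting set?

2

The 2 points {6, 13} hit every group.
The groups B5, B6 are pairwise disjoint, so any hitting set needs a separate point for each — at least 2. Hence 2 is optimal.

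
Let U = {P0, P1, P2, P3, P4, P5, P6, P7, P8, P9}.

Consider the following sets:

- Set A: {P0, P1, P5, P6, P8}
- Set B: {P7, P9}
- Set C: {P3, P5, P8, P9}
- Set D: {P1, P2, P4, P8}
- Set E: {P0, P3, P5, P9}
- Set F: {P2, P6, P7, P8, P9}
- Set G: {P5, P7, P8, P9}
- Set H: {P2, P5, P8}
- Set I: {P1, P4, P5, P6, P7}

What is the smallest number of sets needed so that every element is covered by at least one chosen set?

D, E, and I cover everything between them: the union {P0, P1, P2, P3, P4, P5, P6, P7, P8, P9} is all of U.
No 2 of the 9 sets cover everything (all 36 combinations miss at least one element), so 3 is optimal.

3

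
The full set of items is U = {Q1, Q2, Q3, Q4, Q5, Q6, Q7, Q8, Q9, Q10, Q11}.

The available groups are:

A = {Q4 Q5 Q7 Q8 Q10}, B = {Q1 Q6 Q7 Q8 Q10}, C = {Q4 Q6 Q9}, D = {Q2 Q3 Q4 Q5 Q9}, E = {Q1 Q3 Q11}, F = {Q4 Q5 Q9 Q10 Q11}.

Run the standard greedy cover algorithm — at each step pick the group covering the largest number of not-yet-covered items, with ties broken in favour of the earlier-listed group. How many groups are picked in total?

Greedy: pick A (covers 5 new) → pick D (covers 3 new) → pick B (covers 2 new) → pick E (covers 1 new). Total picks: 4.
(The true minimum cover uses only 3 groups, so greedy is not optimal here.)

4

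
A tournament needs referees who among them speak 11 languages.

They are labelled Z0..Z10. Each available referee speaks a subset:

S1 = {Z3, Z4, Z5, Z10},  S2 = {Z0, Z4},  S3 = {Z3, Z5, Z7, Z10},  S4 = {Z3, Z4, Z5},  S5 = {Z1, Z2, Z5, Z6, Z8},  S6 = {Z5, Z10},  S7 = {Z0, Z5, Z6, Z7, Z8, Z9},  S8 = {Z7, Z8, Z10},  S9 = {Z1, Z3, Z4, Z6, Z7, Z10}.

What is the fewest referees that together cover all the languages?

S5 and S7 and S9 together: S5 ∪ S7 ∪ S9 = {Z0, Z1, Z2, Z3, Z4, Z5, Z6, Z7, Z8, Z9, Z10} — every language is covered.
Only S5 contains Z2, so S5 is forced; the remaining 6 languages need at least 2 more referees (each remaining referee adds at most 4) — so at least 3 referees are needed, and 3 is optimal.

3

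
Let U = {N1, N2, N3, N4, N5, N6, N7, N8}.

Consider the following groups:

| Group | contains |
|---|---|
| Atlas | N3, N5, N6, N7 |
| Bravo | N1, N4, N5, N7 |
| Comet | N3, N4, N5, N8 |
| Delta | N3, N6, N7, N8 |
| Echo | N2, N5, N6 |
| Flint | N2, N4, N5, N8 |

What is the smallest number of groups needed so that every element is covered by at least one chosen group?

Take {Bravo, Delta, Flint}. Their union is {N1, N2, N3, N4, N5, N6, N7, N8}, which is all 8 elements.
Only Bravo contains N1, so Bravo is forced; the remaining 4 elements need at least 2 more groups (each remaining group adds at most 3) — so at least 3 groups are needed, and 3 is optimal.

3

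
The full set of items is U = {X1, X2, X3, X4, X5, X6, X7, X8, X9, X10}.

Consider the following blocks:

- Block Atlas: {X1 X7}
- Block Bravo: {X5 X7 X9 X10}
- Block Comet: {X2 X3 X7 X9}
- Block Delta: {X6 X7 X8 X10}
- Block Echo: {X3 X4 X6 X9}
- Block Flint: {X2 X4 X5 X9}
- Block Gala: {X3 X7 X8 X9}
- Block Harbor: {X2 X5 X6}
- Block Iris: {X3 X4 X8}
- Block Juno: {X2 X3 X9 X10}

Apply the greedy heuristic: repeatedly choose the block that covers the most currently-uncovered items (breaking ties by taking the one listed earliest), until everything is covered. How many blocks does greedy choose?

Greedy: pick Bravo (covers 4 new) → pick Echo (covers 3 new) → pick Atlas (covers 1 new) → pick Comet (covers 1 new) → pick Delta (covers 1 new). Total picks: 5.
(The true minimum cover uses only 4 blocks, so greedy is not optimal here.)

5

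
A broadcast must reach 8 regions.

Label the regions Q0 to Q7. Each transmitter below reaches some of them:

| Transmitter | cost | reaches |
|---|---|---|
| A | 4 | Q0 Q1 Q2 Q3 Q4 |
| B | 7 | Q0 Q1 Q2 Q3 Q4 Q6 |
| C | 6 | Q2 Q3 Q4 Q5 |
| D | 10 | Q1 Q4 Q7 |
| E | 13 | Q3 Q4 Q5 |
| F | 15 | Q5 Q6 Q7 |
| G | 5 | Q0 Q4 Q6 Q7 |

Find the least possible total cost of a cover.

15

A, C, G together cover every region (A ∪ C ∪ G = {Q0, Q1, Q2, Q3, Q4, Q5, Q6, Q7}); total cost 4 + 6 + 5 = 15.
No covering selection has total cost below 15.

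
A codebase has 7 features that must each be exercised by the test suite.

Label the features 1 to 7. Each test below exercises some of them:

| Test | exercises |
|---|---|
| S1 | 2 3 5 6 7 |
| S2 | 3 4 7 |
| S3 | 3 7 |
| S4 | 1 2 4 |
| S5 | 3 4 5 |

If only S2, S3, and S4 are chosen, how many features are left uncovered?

Union of S2, S3, S4 = {1, 2, 3, 4, 7}.
Not covered: 5, 6 — 2 features.

2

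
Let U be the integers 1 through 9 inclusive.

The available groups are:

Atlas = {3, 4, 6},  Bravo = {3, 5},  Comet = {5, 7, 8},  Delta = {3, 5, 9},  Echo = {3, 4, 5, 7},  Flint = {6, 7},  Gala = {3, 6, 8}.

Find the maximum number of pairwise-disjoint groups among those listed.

2

Atlas, Comet are pairwise disjoint (Atlas={3,4,6}; Comet={5,7,8}).
Every remaining group overlaps one of these, and no 3 of the listed groups are pairwise disjoint, so 2 is the maximum.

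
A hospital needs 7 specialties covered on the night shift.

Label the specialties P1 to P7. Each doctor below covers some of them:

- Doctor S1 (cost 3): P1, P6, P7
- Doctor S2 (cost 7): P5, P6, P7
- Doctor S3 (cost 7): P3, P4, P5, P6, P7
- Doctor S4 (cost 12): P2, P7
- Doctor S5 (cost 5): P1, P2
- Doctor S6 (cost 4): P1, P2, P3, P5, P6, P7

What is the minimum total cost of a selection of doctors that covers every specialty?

11

S3, S6 together cover every specialty (S3 ∪ S6 = {P1, P2, P3, P4, P5, P6, P7}); total cost 7 + 4 = 11.
No covering selection has total cost below 11.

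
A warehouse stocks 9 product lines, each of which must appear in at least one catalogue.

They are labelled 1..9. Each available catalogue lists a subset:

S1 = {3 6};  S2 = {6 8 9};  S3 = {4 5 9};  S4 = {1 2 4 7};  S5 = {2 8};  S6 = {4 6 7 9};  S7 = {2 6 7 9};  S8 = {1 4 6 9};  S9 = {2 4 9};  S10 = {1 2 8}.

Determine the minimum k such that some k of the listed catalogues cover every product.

S1 and S3 and S6 and S10 together: S1 ∪ S3 ∪ S6 ∪ S10 = {1, 2, 3, 4, 5, 6, 7, 8, 9} — every product is covered.
No 3 of the 10 catalogues cover everything (all 120 combinations miss at least one product), so 4 is optimal.

4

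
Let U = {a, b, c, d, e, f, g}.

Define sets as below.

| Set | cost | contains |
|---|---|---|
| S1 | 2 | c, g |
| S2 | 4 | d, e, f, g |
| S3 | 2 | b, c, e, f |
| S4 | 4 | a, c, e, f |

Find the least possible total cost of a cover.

S2, S3, S4 together cover every point (S2 ∪ S3 ∪ S4 = {a, b, c, d, e, f, g}); total cost 4 + 2 + 4 = 10.
The greedy pick S3, S1, S2, S4 costs 12; no covering selection beats 10.

10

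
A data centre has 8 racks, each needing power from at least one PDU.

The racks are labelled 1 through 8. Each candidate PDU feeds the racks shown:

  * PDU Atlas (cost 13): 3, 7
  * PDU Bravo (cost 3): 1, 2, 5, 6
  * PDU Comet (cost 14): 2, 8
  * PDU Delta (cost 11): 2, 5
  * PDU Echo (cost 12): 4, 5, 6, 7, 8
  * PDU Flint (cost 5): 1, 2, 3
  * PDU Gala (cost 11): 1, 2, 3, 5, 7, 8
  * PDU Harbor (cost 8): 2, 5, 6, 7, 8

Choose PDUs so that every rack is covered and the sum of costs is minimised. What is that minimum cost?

17

Echo, Flint together cover every rack (Echo ∪ Flint = {1, 2, 3, 4, 5, 6, 7, 8}); total cost 12 + 5 = 17.
The greedy pick Bravo, Gala, Echo costs 26; no covering selection beats 17.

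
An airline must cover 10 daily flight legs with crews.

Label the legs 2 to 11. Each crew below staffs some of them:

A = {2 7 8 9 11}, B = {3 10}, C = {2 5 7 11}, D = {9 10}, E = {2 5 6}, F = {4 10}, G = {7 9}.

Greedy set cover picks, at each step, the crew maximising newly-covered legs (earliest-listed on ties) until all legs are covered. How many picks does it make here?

4

Greedy: pick A (covers 5 new) → pick B (covers 2 new) → pick E (covers 2 new) → pick F (covers 1 new). Total picks: 4.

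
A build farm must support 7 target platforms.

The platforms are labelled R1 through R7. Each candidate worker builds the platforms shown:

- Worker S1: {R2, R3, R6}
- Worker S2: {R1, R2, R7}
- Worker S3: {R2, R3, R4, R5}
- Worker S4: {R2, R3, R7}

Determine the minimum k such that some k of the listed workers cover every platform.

Take {S1, S2, S3}. Their union is {R1, R2, R3, R4, R5, R6, R7}, which is all 7 platforms.
Only S2 contains R1, so S2 is forced; the remaining 4 platforms need at least 2 more workers (each remaining worker adds at most 3) — so at least 3 workers are needed, and 3 is optimal.

3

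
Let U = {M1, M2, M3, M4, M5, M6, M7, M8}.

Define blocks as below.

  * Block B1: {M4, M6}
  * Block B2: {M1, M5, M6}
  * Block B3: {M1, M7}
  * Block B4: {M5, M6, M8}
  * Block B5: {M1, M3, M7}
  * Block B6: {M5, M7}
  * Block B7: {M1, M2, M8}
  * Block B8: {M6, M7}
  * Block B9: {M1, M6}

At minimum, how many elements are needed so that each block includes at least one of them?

3

Take H = {M6, M7, M8}. Each listed block contains at least one of these, so H is a hitting set of size 3.
The blocks B1, B6, B7 are pairwise disjoint, so any hitting set needs a separate element for each — at least 3. Hence 3 is optimal.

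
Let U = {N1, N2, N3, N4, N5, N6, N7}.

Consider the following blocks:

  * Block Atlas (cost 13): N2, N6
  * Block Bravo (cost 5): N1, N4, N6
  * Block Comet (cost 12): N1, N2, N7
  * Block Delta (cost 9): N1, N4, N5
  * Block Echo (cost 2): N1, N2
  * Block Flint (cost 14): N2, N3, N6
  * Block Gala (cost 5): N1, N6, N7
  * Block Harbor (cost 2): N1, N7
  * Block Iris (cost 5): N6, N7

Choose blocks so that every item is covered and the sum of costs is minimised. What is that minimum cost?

25

Delta, Flint, Harbor together cover every item (Delta ∪ Flint ∪ Harbor = {N1, N2, N3, N4, N5, N6, N7}); total cost 9 + 14 + 2 = 25.
The greedy pick Echo, Harbor, Bravo, Delta, Flint costs 32; no covering selection beats 25.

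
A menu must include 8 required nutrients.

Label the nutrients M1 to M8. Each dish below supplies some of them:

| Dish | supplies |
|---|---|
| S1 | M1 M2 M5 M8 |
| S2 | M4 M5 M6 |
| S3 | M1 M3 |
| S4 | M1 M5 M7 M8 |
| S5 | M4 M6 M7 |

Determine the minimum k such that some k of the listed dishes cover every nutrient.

3

Take {S1, S3, S5}. Their union is {M1, M2, M3, M4, M5, M6, M7, M8}, which is all 8 nutrients.
Only S1 contains M2, so S1 is forced; the remaining 4 nutrients need at least 2 more dishes (each remaining dish adds at most 3) — so at least 3 dishes are needed, and 3 is optimal.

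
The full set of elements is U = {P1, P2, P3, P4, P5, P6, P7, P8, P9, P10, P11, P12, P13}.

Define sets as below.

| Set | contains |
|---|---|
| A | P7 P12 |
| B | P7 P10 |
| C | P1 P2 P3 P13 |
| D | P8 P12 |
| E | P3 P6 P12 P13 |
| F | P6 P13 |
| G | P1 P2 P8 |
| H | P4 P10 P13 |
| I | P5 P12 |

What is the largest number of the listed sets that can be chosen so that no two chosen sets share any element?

4

B, F, G, I are pairwise disjoint (B={P7,P10}; F={P6,P13}; G={P1,P2,P8}; I={P5,P12}).
Every remaining set overlaps one of these, and no 5 of the listed sets are pairwise disjoint, so 4 is the maximum.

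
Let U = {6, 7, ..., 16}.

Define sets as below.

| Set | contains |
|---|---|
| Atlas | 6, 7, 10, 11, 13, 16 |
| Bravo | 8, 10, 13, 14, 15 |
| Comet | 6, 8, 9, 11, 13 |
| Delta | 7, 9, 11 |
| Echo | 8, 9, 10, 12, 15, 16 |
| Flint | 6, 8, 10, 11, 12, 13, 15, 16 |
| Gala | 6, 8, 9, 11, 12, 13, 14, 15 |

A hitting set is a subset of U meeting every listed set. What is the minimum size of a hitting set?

The 2 items {10, 11} hit every set.
The sets Bravo, Delta are pairwise disjoint, so any hitting set needs a separate item for each — at least 2. Hence 2 is optimal.

2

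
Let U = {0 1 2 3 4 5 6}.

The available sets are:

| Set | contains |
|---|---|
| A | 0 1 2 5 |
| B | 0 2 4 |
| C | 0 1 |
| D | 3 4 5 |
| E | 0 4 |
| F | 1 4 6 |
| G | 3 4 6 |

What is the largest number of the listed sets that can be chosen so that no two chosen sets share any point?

A, G are pairwise disjoint (A={0,1,2,5}; G={3,4,6}).
Every remaining set overlaps one of these, and no 3 of the listed sets are pairwise disjoint, so 2 is the maximum.

2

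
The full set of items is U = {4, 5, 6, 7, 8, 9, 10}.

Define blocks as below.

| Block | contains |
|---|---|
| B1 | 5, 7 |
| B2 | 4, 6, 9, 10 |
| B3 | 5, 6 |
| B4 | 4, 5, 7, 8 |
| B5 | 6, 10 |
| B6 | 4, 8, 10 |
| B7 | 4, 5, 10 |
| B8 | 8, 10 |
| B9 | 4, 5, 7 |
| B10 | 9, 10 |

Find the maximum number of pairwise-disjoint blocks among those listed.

2

B3, B8 are pairwise disjoint (B3={5,6}; B8={8,10}).
Every remaining block overlaps one of these, and no 3 of the listed blocks are pairwise disjoint, so 2 is the maximum.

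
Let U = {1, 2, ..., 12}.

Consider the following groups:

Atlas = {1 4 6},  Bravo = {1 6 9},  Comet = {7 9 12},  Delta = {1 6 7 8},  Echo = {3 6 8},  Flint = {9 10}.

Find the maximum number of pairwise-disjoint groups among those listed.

Atlas, Flint are pairwise disjoint (Atlas={1,4,6}; Flint={9,10}).
Every remaining group overlaps one of these, and no 3 of the listed groups are pairwise disjoint, so 2 is the maximum.

2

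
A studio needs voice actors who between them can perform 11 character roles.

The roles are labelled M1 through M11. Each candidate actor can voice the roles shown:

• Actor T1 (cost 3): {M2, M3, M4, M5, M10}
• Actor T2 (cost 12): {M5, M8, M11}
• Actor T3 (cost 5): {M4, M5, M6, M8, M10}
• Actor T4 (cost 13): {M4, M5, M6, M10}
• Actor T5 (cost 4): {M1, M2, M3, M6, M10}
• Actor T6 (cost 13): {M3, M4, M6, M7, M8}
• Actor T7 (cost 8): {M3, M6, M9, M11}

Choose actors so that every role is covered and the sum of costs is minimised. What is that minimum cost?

28

T1, T5, T6, T7 together cover every role (T1 ∪ T5 ∪ T6 ∪ T7 = {M1, M2, M3, M4, M5, M6, M7, M8, M9, M10, M11}); total cost 3 + 4 + 13 + 8 = 28.
The greedy pick T1, T5, T7, T3, T6 costs 33; no covering selection beats 28.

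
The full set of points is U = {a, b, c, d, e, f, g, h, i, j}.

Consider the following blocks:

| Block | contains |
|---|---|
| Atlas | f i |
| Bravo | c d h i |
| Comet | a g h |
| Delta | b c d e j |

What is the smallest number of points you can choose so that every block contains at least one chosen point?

3

The 3 points {a, d, f} hit every block.
The blocks Atlas, Comet, Delta are pairwise disjoint, so any hitting set needs a separate point for each — at least 3. Hence 3 is optimal.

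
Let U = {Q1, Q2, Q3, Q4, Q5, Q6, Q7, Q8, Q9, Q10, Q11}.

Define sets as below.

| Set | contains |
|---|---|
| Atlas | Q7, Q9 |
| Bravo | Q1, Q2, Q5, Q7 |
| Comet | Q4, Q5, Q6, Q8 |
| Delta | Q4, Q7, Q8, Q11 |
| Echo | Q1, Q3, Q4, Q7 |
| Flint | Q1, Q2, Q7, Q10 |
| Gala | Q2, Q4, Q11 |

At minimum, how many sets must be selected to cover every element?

5

Atlas and Comet and Delta and Echo and Flint together: Atlas ∪ Comet ∪ Delta ∪ Echo ∪ Flint = {Q1, Q2, Q3, Q4, Q5, Q6, Q7, Q8, Q9, Q10, Q11} — every element is covered.
No 4 of the 7 sets cover everything (all 35 combinations miss at least one element), so 5 is optimal.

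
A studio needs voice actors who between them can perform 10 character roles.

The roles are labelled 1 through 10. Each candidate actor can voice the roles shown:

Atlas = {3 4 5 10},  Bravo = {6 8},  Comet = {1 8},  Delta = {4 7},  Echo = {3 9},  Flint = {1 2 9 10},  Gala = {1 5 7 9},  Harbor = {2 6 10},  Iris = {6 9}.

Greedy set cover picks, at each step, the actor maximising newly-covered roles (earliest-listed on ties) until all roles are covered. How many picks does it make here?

Greedy: pick Atlas (covers 4 new) → pick Flint (covers 3 new) → pick Bravo (covers 2 new) → pick Delta (covers 1 new). Total picks: 4.

4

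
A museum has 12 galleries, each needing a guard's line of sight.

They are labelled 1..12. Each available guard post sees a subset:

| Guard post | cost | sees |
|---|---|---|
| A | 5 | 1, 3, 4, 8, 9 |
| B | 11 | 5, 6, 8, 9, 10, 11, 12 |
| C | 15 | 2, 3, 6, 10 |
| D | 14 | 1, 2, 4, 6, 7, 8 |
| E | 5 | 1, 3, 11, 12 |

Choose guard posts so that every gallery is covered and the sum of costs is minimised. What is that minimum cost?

30

B, D, E together cover every gallery (B ∪ D ∪ E = {1, 2, 3, 4, 5, 6, 7, 8, 9, 10, 11, 12}); total cost 11 + 14 + 5 = 30.
No covering selection has total cost below 30.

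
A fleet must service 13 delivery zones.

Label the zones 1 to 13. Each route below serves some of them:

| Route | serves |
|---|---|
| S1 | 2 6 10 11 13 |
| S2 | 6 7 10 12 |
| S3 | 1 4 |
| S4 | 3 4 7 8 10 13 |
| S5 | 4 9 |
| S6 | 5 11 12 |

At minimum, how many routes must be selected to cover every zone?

S1 and S3 and S4 and S5 and S6 together: S1 ∪ S3 ∪ S4 ∪ S5 ∪ S6 = {1, 2, 3, 4, 5, 6, 7, 8, 9, 10, 11, 12, 13} — every zone is covered.
No 4 of the 6 routes cover everything (all 15 combinations miss at least one zone), so 5 is optimal.

5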